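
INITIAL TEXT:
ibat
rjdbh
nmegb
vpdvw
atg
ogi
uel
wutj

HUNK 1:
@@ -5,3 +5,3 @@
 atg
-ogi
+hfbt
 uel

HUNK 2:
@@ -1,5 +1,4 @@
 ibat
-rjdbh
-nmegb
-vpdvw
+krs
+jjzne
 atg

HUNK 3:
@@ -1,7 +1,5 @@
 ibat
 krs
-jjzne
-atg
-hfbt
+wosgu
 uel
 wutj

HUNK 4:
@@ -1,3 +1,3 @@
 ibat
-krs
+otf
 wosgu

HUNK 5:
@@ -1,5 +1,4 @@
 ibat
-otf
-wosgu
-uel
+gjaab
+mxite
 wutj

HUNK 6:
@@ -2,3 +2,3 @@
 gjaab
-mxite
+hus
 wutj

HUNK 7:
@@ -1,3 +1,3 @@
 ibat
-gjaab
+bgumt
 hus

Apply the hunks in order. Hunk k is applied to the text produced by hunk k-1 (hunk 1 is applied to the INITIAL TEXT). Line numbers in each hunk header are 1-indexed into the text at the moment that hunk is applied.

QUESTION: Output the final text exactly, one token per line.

Answer: ibat
bgumt
hus
wutj

Derivation:
Hunk 1: at line 5 remove [ogi] add [hfbt] -> 8 lines: ibat rjdbh nmegb vpdvw atg hfbt uel wutj
Hunk 2: at line 1 remove [rjdbh,nmegb,vpdvw] add [krs,jjzne] -> 7 lines: ibat krs jjzne atg hfbt uel wutj
Hunk 3: at line 1 remove [jjzne,atg,hfbt] add [wosgu] -> 5 lines: ibat krs wosgu uel wutj
Hunk 4: at line 1 remove [krs] add [otf] -> 5 lines: ibat otf wosgu uel wutj
Hunk 5: at line 1 remove [otf,wosgu,uel] add [gjaab,mxite] -> 4 lines: ibat gjaab mxite wutj
Hunk 6: at line 2 remove [mxite] add [hus] -> 4 lines: ibat gjaab hus wutj
Hunk 7: at line 1 remove [gjaab] add [bgumt] -> 4 lines: ibat bgumt hus wutj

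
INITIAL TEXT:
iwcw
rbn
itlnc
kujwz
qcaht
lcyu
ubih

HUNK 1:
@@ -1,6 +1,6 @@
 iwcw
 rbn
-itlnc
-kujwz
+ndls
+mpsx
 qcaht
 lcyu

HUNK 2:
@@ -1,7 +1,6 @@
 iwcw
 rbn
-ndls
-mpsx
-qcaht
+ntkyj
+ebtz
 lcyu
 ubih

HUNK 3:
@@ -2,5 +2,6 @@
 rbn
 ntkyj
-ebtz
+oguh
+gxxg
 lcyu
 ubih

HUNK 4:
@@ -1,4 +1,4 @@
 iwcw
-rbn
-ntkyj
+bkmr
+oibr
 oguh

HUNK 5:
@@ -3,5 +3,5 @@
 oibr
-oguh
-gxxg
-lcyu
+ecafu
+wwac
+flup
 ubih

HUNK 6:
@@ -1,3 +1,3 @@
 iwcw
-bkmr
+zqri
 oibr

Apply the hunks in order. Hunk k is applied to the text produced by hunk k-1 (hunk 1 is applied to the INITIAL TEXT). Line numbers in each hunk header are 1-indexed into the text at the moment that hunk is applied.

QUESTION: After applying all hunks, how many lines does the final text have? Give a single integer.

Hunk 1: at line 1 remove [itlnc,kujwz] add [ndls,mpsx] -> 7 lines: iwcw rbn ndls mpsx qcaht lcyu ubih
Hunk 2: at line 1 remove [ndls,mpsx,qcaht] add [ntkyj,ebtz] -> 6 lines: iwcw rbn ntkyj ebtz lcyu ubih
Hunk 3: at line 2 remove [ebtz] add [oguh,gxxg] -> 7 lines: iwcw rbn ntkyj oguh gxxg lcyu ubih
Hunk 4: at line 1 remove [rbn,ntkyj] add [bkmr,oibr] -> 7 lines: iwcw bkmr oibr oguh gxxg lcyu ubih
Hunk 5: at line 3 remove [oguh,gxxg,lcyu] add [ecafu,wwac,flup] -> 7 lines: iwcw bkmr oibr ecafu wwac flup ubih
Hunk 6: at line 1 remove [bkmr] add [zqri] -> 7 lines: iwcw zqri oibr ecafu wwac flup ubih
Final line count: 7

Answer: 7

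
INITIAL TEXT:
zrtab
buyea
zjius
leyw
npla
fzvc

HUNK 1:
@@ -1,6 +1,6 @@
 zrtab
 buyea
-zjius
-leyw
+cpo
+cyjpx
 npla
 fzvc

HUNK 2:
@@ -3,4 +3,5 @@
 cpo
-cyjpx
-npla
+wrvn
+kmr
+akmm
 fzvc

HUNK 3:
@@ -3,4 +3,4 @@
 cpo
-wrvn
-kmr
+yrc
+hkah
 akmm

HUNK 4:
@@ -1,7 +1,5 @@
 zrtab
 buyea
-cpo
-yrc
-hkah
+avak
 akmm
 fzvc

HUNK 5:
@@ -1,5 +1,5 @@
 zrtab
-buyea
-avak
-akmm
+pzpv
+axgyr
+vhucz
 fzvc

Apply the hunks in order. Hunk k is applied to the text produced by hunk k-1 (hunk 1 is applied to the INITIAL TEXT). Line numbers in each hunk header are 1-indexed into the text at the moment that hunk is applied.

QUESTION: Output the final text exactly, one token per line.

Answer: zrtab
pzpv
axgyr
vhucz
fzvc

Derivation:
Hunk 1: at line 1 remove [zjius,leyw] add [cpo,cyjpx] -> 6 lines: zrtab buyea cpo cyjpx npla fzvc
Hunk 2: at line 3 remove [cyjpx,npla] add [wrvn,kmr,akmm] -> 7 lines: zrtab buyea cpo wrvn kmr akmm fzvc
Hunk 3: at line 3 remove [wrvn,kmr] add [yrc,hkah] -> 7 lines: zrtab buyea cpo yrc hkah akmm fzvc
Hunk 4: at line 1 remove [cpo,yrc,hkah] add [avak] -> 5 lines: zrtab buyea avak akmm fzvc
Hunk 5: at line 1 remove [buyea,avak,akmm] add [pzpv,axgyr,vhucz] -> 5 lines: zrtab pzpv axgyr vhucz fzvc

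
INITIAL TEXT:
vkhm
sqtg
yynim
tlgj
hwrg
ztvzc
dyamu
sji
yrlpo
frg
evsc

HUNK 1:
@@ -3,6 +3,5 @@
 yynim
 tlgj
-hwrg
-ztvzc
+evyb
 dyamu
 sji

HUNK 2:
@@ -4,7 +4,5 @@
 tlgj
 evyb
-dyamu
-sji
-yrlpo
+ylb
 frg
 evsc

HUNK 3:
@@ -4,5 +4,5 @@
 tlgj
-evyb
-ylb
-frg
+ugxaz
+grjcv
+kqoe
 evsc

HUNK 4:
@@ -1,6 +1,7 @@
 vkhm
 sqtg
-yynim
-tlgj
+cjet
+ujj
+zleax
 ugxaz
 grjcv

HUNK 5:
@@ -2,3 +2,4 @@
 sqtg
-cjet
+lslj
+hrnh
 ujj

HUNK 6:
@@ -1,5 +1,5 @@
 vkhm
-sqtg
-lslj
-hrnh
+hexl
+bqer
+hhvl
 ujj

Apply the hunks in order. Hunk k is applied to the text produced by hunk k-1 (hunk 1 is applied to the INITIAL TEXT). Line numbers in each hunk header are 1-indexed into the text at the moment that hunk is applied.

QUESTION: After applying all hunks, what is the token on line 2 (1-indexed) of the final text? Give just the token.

Hunk 1: at line 3 remove [hwrg,ztvzc] add [evyb] -> 10 lines: vkhm sqtg yynim tlgj evyb dyamu sji yrlpo frg evsc
Hunk 2: at line 4 remove [dyamu,sji,yrlpo] add [ylb] -> 8 lines: vkhm sqtg yynim tlgj evyb ylb frg evsc
Hunk 3: at line 4 remove [evyb,ylb,frg] add [ugxaz,grjcv,kqoe] -> 8 lines: vkhm sqtg yynim tlgj ugxaz grjcv kqoe evsc
Hunk 4: at line 1 remove [yynim,tlgj] add [cjet,ujj,zleax] -> 9 lines: vkhm sqtg cjet ujj zleax ugxaz grjcv kqoe evsc
Hunk 5: at line 2 remove [cjet] add [lslj,hrnh] -> 10 lines: vkhm sqtg lslj hrnh ujj zleax ugxaz grjcv kqoe evsc
Hunk 6: at line 1 remove [sqtg,lslj,hrnh] add [hexl,bqer,hhvl] -> 10 lines: vkhm hexl bqer hhvl ujj zleax ugxaz grjcv kqoe evsc
Final line 2: hexl

Answer: hexl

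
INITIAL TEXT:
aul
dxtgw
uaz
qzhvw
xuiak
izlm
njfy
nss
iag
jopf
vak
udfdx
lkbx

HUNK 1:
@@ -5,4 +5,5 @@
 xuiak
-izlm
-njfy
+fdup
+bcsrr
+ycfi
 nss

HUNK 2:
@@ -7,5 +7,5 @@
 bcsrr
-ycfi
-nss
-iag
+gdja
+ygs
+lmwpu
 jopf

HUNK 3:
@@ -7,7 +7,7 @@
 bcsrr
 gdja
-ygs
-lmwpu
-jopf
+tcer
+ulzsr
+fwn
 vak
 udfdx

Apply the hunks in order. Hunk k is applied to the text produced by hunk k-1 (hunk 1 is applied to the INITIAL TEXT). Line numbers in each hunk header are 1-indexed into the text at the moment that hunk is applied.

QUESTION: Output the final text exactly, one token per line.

Answer: aul
dxtgw
uaz
qzhvw
xuiak
fdup
bcsrr
gdja
tcer
ulzsr
fwn
vak
udfdx
lkbx

Derivation:
Hunk 1: at line 5 remove [izlm,njfy] add [fdup,bcsrr,ycfi] -> 14 lines: aul dxtgw uaz qzhvw xuiak fdup bcsrr ycfi nss iag jopf vak udfdx lkbx
Hunk 2: at line 7 remove [ycfi,nss,iag] add [gdja,ygs,lmwpu] -> 14 lines: aul dxtgw uaz qzhvw xuiak fdup bcsrr gdja ygs lmwpu jopf vak udfdx lkbx
Hunk 3: at line 7 remove [ygs,lmwpu,jopf] add [tcer,ulzsr,fwn] -> 14 lines: aul dxtgw uaz qzhvw xuiak fdup bcsrr gdja tcer ulzsr fwn vak udfdx lkbx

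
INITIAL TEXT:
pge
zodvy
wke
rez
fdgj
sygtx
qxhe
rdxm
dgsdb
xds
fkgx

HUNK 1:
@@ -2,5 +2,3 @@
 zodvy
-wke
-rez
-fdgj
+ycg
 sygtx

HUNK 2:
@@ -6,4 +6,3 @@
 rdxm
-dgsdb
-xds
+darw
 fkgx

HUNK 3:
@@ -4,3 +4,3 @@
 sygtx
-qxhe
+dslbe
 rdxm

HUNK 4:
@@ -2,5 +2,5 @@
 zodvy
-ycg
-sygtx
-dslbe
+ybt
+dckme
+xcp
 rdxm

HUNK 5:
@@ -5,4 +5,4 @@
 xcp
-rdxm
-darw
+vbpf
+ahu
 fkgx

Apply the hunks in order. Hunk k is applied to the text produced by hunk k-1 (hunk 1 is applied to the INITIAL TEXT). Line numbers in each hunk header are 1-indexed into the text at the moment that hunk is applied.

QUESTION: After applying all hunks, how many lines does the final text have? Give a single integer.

Answer: 8

Derivation:
Hunk 1: at line 2 remove [wke,rez,fdgj] add [ycg] -> 9 lines: pge zodvy ycg sygtx qxhe rdxm dgsdb xds fkgx
Hunk 2: at line 6 remove [dgsdb,xds] add [darw] -> 8 lines: pge zodvy ycg sygtx qxhe rdxm darw fkgx
Hunk 3: at line 4 remove [qxhe] add [dslbe] -> 8 lines: pge zodvy ycg sygtx dslbe rdxm darw fkgx
Hunk 4: at line 2 remove [ycg,sygtx,dslbe] add [ybt,dckme,xcp] -> 8 lines: pge zodvy ybt dckme xcp rdxm darw fkgx
Hunk 5: at line 5 remove [rdxm,darw] add [vbpf,ahu] -> 8 lines: pge zodvy ybt dckme xcp vbpf ahu fkgx
Final line count: 8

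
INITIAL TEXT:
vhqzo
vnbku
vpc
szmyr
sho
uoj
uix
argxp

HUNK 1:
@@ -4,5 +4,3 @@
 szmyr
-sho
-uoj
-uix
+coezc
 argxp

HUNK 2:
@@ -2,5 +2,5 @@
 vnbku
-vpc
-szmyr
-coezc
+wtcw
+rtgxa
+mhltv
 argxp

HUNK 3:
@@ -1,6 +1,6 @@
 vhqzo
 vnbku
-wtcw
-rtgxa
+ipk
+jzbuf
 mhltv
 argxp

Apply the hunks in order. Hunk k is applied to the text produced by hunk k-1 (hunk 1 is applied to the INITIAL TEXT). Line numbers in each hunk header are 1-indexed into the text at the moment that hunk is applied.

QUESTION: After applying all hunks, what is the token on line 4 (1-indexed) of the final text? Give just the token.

Answer: jzbuf

Derivation:
Hunk 1: at line 4 remove [sho,uoj,uix] add [coezc] -> 6 lines: vhqzo vnbku vpc szmyr coezc argxp
Hunk 2: at line 2 remove [vpc,szmyr,coezc] add [wtcw,rtgxa,mhltv] -> 6 lines: vhqzo vnbku wtcw rtgxa mhltv argxp
Hunk 3: at line 1 remove [wtcw,rtgxa] add [ipk,jzbuf] -> 6 lines: vhqzo vnbku ipk jzbuf mhltv argxp
Final line 4: jzbuf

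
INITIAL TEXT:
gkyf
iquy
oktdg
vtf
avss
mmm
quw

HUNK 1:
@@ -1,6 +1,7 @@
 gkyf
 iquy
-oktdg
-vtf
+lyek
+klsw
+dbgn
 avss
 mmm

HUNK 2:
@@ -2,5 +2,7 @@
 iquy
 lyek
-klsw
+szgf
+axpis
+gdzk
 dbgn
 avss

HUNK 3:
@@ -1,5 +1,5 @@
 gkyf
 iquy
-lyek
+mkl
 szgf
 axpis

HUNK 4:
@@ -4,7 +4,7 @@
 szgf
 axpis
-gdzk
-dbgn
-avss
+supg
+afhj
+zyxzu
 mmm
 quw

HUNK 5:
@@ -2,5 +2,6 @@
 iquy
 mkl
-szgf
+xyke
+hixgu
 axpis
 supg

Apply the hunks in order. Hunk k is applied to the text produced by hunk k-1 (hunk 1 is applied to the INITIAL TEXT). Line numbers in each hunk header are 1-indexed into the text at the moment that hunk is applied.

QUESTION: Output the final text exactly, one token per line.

Hunk 1: at line 1 remove [oktdg,vtf] add [lyek,klsw,dbgn] -> 8 lines: gkyf iquy lyek klsw dbgn avss mmm quw
Hunk 2: at line 2 remove [klsw] add [szgf,axpis,gdzk] -> 10 lines: gkyf iquy lyek szgf axpis gdzk dbgn avss mmm quw
Hunk 3: at line 1 remove [lyek] add [mkl] -> 10 lines: gkyf iquy mkl szgf axpis gdzk dbgn avss mmm quw
Hunk 4: at line 4 remove [gdzk,dbgn,avss] add [supg,afhj,zyxzu] -> 10 lines: gkyf iquy mkl szgf axpis supg afhj zyxzu mmm quw
Hunk 5: at line 2 remove [szgf] add [xyke,hixgu] -> 11 lines: gkyf iquy mkl xyke hixgu axpis supg afhj zyxzu mmm quw

Answer: gkyf
iquy
mkl
xyke
hixgu
axpis
supg
afhj
zyxzu
mmm
quw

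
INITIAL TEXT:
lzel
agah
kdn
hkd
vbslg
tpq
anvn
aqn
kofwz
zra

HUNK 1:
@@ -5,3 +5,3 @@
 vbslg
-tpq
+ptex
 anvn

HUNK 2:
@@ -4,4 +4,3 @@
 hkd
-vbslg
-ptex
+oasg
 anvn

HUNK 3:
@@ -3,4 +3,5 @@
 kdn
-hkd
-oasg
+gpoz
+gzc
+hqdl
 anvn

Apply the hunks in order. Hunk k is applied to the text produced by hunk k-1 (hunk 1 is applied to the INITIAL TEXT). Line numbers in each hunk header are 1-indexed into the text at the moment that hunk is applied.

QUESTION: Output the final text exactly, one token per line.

Hunk 1: at line 5 remove [tpq] add [ptex] -> 10 lines: lzel agah kdn hkd vbslg ptex anvn aqn kofwz zra
Hunk 2: at line 4 remove [vbslg,ptex] add [oasg] -> 9 lines: lzel agah kdn hkd oasg anvn aqn kofwz zra
Hunk 3: at line 3 remove [hkd,oasg] add [gpoz,gzc,hqdl] -> 10 lines: lzel agah kdn gpoz gzc hqdl anvn aqn kofwz zra

Answer: lzel
agah
kdn
gpoz
gzc
hqdl
anvn
aqn
kofwz
zra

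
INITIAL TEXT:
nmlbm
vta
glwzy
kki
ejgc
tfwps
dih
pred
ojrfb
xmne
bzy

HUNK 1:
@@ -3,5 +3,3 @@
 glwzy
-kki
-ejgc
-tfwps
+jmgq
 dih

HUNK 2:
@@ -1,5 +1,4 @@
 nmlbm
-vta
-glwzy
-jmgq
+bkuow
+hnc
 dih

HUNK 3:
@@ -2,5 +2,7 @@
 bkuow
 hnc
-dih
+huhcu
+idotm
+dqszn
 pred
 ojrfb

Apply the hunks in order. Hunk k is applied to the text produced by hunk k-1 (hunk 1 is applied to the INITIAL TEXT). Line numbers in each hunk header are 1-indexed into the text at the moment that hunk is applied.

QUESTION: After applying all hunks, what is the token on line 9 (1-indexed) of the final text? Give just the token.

Answer: xmne

Derivation:
Hunk 1: at line 3 remove [kki,ejgc,tfwps] add [jmgq] -> 9 lines: nmlbm vta glwzy jmgq dih pred ojrfb xmne bzy
Hunk 2: at line 1 remove [vta,glwzy,jmgq] add [bkuow,hnc] -> 8 lines: nmlbm bkuow hnc dih pred ojrfb xmne bzy
Hunk 3: at line 2 remove [dih] add [huhcu,idotm,dqszn] -> 10 lines: nmlbm bkuow hnc huhcu idotm dqszn pred ojrfb xmne bzy
Final line 9: xmne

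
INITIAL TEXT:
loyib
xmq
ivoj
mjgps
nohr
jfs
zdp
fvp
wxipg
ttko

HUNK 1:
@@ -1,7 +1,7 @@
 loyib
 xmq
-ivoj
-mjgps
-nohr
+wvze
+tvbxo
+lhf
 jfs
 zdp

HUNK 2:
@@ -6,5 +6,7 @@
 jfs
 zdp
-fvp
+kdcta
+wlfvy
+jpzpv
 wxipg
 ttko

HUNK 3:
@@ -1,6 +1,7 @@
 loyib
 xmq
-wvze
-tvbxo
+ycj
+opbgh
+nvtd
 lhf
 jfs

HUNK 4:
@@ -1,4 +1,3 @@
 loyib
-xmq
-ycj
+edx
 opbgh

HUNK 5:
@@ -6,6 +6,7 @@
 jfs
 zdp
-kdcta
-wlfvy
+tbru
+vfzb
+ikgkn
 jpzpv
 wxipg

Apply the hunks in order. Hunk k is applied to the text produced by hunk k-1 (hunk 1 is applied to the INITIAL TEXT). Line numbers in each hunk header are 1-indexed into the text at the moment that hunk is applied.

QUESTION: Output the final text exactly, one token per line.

Hunk 1: at line 1 remove [ivoj,mjgps,nohr] add [wvze,tvbxo,lhf] -> 10 lines: loyib xmq wvze tvbxo lhf jfs zdp fvp wxipg ttko
Hunk 2: at line 6 remove [fvp] add [kdcta,wlfvy,jpzpv] -> 12 lines: loyib xmq wvze tvbxo lhf jfs zdp kdcta wlfvy jpzpv wxipg ttko
Hunk 3: at line 1 remove [wvze,tvbxo] add [ycj,opbgh,nvtd] -> 13 lines: loyib xmq ycj opbgh nvtd lhf jfs zdp kdcta wlfvy jpzpv wxipg ttko
Hunk 4: at line 1 remove [xmq,ycj] add [edx] -> 12 lines: loyib edx opbgh nvtd lhf jfs zdp kdcta wlfvy jpzpv wxipg ttko
Hunk 5: at line 6 remove [kdcta,wlfvy] add [tbru,vfzb,ikgkn] -> 13 lines: loyib edx opbgh nvtd lhf jfs zdp tbru vfzb ikgkn jpzpv wxipg ttko

Answer: loyib
edx
opbgh
nvtd
lhf
jfs
zdp
tbru
vfzb
ikgkn
jpzpv
wxipg
ttko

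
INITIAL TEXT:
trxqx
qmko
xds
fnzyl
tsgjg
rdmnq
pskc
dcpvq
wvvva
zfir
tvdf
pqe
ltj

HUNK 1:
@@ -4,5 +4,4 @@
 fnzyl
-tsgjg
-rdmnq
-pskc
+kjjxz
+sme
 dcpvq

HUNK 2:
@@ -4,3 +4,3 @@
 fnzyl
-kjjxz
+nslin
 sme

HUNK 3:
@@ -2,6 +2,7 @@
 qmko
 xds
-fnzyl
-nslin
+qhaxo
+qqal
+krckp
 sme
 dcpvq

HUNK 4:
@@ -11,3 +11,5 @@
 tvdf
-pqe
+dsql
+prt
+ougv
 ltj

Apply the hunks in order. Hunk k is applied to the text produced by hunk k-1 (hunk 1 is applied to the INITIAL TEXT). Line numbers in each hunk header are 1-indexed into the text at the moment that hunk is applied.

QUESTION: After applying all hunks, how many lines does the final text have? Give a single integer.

Answer: 15

Derivation:
Hunk 1: at line 4 remove [tsgjg,rdmnq,pskc] add [kjjxz,sme] -> 12 lines: trxqx qmko xds fnzyl kjjxz sme dcpvq wvvva zfir tvdf pqe ltj
Hunk 2: at line 4 remove [kjjxz] add [nslin] -> 12 lines: trxqx qmko xds fnzyl nslin sme dcpvq wvvva zfir tvdf pqe ltj
Hunk 3: at line 2 remove [fnzyl,nslin] add [qhaxo,qqal,krckp] -> 13 lines: trxqx qmko xds qhaxo qqal krckp sme dcpvq wvvva zfir tvdf pqe ltj
Hunk 4: at line 11 remove [pqe] add [dsql,prt,ougv] -> 15 lines: trxqx qmko xds qhaxo qqal krckp sme dcpvq wvvva zfir tvdf dsql prt ougv ltj
Final line count: 15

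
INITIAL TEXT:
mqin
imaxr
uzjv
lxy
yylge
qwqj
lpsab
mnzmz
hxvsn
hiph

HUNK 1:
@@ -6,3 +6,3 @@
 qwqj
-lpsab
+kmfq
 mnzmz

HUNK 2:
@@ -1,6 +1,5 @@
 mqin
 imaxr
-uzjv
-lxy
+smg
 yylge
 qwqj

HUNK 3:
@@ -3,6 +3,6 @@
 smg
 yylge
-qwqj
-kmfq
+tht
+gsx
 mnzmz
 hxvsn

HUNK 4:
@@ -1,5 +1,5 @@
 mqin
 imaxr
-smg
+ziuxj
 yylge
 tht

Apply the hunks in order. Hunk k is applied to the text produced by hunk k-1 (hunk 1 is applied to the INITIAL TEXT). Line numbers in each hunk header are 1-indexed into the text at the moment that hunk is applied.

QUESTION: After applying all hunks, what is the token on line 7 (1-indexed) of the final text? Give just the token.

Hunk 1: at line 6 remove [lpsab] add [kmfq] -> 10 lines: mqin imaxr uzjv lxy yylge qwqj kmfq mnzmz hxvsn hiph
Hunk 2: at line 1 remove [uzjv,lxy] add [smg] -> 9 lines: mqin imaxr smg yylge qwqj kmfq mnzmz hxvsn hiph
Hunk 3: at line 3 remove [qwqj,kmfq] add [tht,gsx] -> 9 lines: mqin imaxr smg yylge tht gsx mnzmz hxvsn hiph
Hunk 4: at line 1 remove [smg] add [ziuxj] -> 9 lines: mqin imaxr ziuxj yylge tht gsx mnzmz hxvsn hiph
Final line 7: mnzmz

Answer: mnzmz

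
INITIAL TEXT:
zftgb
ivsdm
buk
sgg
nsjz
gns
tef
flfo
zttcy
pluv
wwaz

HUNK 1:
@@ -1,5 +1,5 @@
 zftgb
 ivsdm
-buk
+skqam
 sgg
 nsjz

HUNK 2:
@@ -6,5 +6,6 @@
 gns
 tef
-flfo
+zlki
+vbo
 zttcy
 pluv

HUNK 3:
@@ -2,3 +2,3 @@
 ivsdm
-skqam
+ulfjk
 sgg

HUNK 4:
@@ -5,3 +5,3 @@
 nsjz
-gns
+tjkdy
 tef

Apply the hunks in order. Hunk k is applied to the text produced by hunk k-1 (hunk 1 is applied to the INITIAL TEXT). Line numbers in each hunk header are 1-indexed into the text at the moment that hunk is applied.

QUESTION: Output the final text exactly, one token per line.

Hunk 1: at line 1 remove [buk] add [skqam] -> 11 lines: zftgb ivsdm skqam sgg nsjz gns tef flfo zttcy pluv wwaz
Hunk 2: at line 6 remove [flfo] add [zlki,vbo] -> 12 lines: zftgb ivsdm skqam sgg nsjz gns tef zlki vbo zttcy pluv wwaz
Hunk 3: at line 2 remove [skqam] add [ulfjk] -> 12 lines: zftgb ivsdm ulfjk sgg nsjz gns tef zlki vbo zttcy pluv wwaz
Hunk 4: at line 5 remove [gns] add [tjkdy] -> 12 lines: zftgb ivsdm ulfjk sgg nsjz tjkdy tef zlki vbo zttcy pluv wwaz

Answer: zftgb
ivsdm
ulfjk
sgg
nsjz
tjkdy
tef
zlki
vbo
zttcy
pluv
wwaz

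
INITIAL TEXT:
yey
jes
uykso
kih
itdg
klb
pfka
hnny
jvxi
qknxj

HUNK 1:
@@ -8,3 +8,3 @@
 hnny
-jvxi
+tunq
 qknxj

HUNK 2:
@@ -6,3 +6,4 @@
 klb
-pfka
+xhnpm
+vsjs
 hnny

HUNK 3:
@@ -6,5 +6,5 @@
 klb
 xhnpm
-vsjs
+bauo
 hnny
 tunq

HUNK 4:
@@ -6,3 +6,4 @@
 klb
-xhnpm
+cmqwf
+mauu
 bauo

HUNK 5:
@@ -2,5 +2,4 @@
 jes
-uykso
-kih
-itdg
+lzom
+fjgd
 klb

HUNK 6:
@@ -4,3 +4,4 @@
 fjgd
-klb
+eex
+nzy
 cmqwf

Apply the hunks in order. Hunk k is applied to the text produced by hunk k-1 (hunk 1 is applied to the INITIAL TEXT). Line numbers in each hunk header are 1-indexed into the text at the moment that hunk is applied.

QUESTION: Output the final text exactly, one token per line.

Hunk 1: at line 8 remove [jvxi] add [tunq] -> 10 lines: yey jes uykso kih itdg klb pfka hnny tunq qknxj
Hunk 2: at line 6 remove [pfka] add [xhnpm,vsjs] -> 11 lines: yey jes uykso kih itdg klb xhnpm vsjs hnny tunq qknxj
Hunk 3: at line 6 remove [vsjs] add [bauo] -> 11 lines: yey jes uykso kih itdg klb xhnpm bauo hnny tunq qknxj
Hunk 4: at line 6 remove [xhnpm] add [cmqwf,mauu] -> 12 lines: yey jes uykso kih itdg klb cmqwf mauu bauo hnny tunq qknxj
Hunk 5: at line 2 remove [uykso,kih,itdg] add [lzom,fjgd] -> 11 lines: yey jes lzom fjgd klb cmqwf mauu bauo hnny tunq qknxj
Hunk 6: at line 4 remove [klb] add [eex,nzy] -> 12 lines: yey jes lzom fjgd eex nzy cmqwf mauu bauo hnny tunq qknxj

Answer: yey
jes
lzom
fjgd
eex
nzy
cmqwf
mauu
bauo
hnny
tunq
qknxj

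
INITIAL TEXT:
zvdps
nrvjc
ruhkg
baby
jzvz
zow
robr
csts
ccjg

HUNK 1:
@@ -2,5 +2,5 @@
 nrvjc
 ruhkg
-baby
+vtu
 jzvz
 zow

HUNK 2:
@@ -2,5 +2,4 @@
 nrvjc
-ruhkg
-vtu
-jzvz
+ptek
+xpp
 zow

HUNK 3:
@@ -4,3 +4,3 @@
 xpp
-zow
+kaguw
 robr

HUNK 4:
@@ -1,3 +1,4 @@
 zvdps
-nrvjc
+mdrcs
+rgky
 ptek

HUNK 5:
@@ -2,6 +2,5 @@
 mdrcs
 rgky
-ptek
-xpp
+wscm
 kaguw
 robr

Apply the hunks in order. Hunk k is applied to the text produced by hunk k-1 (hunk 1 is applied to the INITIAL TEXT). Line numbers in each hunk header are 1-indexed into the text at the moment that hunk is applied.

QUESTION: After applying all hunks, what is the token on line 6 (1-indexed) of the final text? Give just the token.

Answer: robr

Derivation:
Hunk 1: at line 2 remove [baby] add [vtu] -> 9 lines: zvdps nrvjc ruhkg vtu jzvz zow robr csts ccjg
Hunk 2: at line 2 remove [ruhkg,vtu,jzvz] add [ptek,xpp] -> 8 lines: zvdps nrvjc ptek xpp zow robr csts ccjg
Hunk 3: at line 4 remove [zow] add [kaguw] -> 8 lines: zvdps nrvjc ptek xpp kaguw robr csts ccjg
Hunk 4: at line 1 remove [nrvjc] add [mdrcs,rgky] -> 9 lines: zvdps mdrcs rgky ptek xpp kaguw robr csts ccjg
Hunk 5: at line 2 remove [ptek,xpp] add [wscm] -> 8 lines: zvdps mdrcs rgky wscm kaguw robr csts ccjg
Final line 6: robr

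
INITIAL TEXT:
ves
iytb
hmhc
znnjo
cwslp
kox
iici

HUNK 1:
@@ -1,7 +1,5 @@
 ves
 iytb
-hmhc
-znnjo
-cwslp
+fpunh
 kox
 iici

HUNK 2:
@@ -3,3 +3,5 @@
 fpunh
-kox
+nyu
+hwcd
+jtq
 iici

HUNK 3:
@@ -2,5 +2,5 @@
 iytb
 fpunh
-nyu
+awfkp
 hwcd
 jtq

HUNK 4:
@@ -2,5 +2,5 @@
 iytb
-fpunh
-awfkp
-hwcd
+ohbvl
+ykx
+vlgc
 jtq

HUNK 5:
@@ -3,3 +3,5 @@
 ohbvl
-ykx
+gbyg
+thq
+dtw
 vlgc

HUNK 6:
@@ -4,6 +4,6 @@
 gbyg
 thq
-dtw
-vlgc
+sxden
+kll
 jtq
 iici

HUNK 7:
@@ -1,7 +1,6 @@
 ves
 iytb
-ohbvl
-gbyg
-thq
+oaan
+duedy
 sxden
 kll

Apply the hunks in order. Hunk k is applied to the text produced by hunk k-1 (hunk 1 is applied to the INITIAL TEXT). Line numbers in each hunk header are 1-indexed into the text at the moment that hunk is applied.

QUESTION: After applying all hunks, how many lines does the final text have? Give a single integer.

Hunk 1: at line 1 remove [hmhc,znnjo,cwslp] add [fpunh] -> 5 lines: ves iytb fpunh kox iici
Hunk 2: at line 3 remove [kox] add [nyu,hwcd,jtq] -> 7 lines: ves iytb fpunh nyu hwcd jtq iici
Hunk 3: at line 2 remove [nyu] add [awfkp] -> 7 lines: ves iytb fpunh awfkp hwcd jtq iici
Hunk 4: at line 2 remove [fpunh,awfkp,hwcd] add [ohbvl,ykx,vlgc] -> 7 lines: ves iytb ohbvl ykx vlgc jtq iici
Hunk 5: at line 3 remove [ykx] add [gbyg,thq,dtw] -> 9 lines: ves iytb ohbvl gbyg thq dtw vlgc jtq iici
Hunk 6: at line 4 remove [dtw,vlgc] add [sxden,kll] -> 9 lines: ves iytb ohbvl gbyg thq sxden kll jtq iici
Hunk 7: at line 1 remove [ohbvl,gbyg,thq] add [oaan,duedy] -> 8 lines: ves iytb oaan duedy sxden kll jtq iici
Final line count: 8

Answer: 8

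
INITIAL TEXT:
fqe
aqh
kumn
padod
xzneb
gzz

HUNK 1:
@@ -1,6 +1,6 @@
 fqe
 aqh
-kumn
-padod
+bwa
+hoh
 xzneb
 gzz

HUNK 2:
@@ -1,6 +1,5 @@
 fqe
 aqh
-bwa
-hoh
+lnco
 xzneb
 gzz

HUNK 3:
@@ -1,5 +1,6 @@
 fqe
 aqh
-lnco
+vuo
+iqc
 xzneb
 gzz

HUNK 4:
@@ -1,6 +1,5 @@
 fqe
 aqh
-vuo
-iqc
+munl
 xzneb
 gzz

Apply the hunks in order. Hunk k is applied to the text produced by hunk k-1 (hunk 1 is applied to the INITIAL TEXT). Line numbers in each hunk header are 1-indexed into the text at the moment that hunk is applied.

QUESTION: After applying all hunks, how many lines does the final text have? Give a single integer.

Hunk 1: at line 1 remove [kumn,padod] add [bwa,hoh] -> 6 lines: fqe aqh bwa hoh xzneb gzz
Hunk 2: at line 1 remove [bwa,hoh] add [lnco] -> 5 lines: fqe aqh lnco xzneb gzz
Hunk 3: at line 1 remove [lnco] add [vuo,iqc] -> 6 lines: fqe aqh vuo iqc xzneb gzz
Hunk 4: at line 1 remove [vuo,iqc] add [munl] -> 5 lines: fqe aqh munl xzneb gzz
Final line count: 5

Answer: 5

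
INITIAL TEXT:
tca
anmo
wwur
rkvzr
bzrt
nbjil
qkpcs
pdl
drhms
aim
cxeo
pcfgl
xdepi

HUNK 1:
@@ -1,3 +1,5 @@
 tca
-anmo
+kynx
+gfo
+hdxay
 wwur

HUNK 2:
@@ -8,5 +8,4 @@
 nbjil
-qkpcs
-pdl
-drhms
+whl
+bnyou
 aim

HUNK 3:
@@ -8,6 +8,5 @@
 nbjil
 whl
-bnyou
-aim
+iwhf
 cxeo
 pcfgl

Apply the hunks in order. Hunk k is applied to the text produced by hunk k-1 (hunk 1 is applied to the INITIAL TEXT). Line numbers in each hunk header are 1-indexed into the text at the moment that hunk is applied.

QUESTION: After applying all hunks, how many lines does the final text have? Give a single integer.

Answer: 13

Derivation:
Hunk 1: at line 1 remove [anmo] add [kynx,gfo,hdxay] -> 15 lines: tca kynx gfo hdxay wwur rkvzr bzrt nbjil qkpcs pdl drhms aim cxeo pcfgl xdepi
Hunk 2: at line 8 remove [qkpcs,pdl,drhms] add [whl,bnyou] -> 14 lines: tca kynx gfo hdxay wwur rkvzr bzrt nbjil whl bnyou aim cxeo pcfgl xdepi
Hunk 3: at line 8 remove [bnyou,aim] add [iwhf] -> 13 lines: tca kynx gfo hdxay wwur rkvzr bzrt nbjil whl iwhf cxeo pcfgl xdepi
Final line count: 13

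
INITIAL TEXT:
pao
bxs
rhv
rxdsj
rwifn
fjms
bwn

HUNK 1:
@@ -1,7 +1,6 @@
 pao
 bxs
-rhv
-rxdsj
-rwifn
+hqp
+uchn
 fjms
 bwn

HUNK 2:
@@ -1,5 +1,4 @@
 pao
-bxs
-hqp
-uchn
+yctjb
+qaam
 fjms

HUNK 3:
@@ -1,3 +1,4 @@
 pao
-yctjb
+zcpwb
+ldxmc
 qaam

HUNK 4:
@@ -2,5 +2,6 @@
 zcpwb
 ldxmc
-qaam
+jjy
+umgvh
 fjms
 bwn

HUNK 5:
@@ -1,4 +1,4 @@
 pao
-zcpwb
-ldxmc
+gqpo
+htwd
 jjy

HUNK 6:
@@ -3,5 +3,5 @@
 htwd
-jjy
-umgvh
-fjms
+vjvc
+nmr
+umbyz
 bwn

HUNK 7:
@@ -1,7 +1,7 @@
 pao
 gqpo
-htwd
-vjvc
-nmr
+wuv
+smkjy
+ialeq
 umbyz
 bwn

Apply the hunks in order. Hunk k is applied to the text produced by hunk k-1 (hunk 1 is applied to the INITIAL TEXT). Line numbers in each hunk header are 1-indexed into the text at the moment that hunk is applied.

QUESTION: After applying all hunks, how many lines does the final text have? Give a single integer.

Answer: 7

Derivation:
Hunk 1: at line 1 remove [rhv,rxdsj,rwifn] add [hqp,uchn] -> 6 lines: pao bxs hqp uchn fjms bwn
Hunk 2: at line 1 remove [bxs,hqp,uchn] add [yctjb,qaam] -> 5 lines: pao yctjb qaam fjms bwn
Hunk 3: at line 1 remove [yctjb] add [zcpwb,ldxmc] -> 6 lines: pao zcpwb ldxmc qaam fjms bwn
Hunk 4: at line 2 remove [qaam] add [jjy,umgvh] -> 7 lines: pao zcpwb ldxmc jjy umgvh fjms bwn
Hunk 5: at line 1 remove [zcpwb,ldxmc] add [gqpo,htwd] -> 7 lines: pao gqpo htwd jjy umgvh fjms bwn
Hunk 6: at line 3 remove [jjy,umgvh,fjms] add [vjvc,nmr,umbyz] -> 7 lines: pao gqpo htwd vjvc nmr umbyz bwn
Hunk 7: at line 1 remove [htwd,vjvc,nmr] add [wuv,smkjy,ialeq] -> 7 lines: pao gqpo wuv smkjy ialeq umbyz bwn
Final line count: 7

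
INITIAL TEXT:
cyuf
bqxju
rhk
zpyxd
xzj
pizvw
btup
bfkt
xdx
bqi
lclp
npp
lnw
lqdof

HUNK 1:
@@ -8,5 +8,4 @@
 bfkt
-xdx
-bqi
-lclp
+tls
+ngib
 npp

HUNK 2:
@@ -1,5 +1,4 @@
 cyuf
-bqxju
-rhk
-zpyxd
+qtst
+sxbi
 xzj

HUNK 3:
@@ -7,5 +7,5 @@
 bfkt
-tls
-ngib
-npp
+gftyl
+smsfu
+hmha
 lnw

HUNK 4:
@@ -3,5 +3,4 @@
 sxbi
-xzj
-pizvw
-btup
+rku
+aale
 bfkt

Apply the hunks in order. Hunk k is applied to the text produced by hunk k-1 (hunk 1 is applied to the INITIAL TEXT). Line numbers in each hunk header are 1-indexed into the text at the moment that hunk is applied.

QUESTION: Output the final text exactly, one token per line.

Hunk 1: at line 8 remove [xdx,bqi,lclp] add [tls,ngib] -> 13 lines: cyuf bqxju rhk zpyxd xzj pizvw btup bfkt tls ngib npp lnw lqdof
Hunk 2: at line 1 remove [bqxju,rhk,zpyxd] add [qtst,sxbi] -> 12 lines: cyuf qtst sxbi xzj pizvw btup bfkt tls ngib npp lnw lqdof
Hunk 3: at line 7 remove [tls,ngib,npp] add [gftyl,smsfu,hmha] -> 12 lines: cyuf qtst sxbi xzj pizvw btup bfkt gftyl smsfu hmha lnw lqdof
Hunk 4: at line 3 remove [xzj,pizvw,btup] add [rku,aale] -> 11 lines: cyuf qtst sxbi rku aale bfkt gftyl smsfu hmha lnw lqdof

Answer: cyuf
qtst
sxbi
rku
aale
bfkt
gftyl
smsfu
hmha
lnw
lqdof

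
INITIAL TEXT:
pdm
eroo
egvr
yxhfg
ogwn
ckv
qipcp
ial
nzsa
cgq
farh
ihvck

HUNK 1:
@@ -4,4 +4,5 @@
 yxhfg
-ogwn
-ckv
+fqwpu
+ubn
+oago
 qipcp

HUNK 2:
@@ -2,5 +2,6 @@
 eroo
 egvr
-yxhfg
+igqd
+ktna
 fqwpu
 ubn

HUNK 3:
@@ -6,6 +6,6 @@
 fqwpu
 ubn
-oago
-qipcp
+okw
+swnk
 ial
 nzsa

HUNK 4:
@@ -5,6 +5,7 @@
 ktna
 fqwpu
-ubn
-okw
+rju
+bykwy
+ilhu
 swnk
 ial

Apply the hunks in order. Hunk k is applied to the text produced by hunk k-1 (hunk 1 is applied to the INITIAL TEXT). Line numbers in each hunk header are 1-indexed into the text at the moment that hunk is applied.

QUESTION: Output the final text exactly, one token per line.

Answer: pdm
eroo
egvr
igqd
ktna
fqwpu
rju
bykwy
ilhu
swnk
ial
nzsa
cgq
farh
ihvck

Derivation:
Hunk 1: at line 4 remove [ogwn,ckv] add [fqwpu,ubn,oago] -> 13 lines: pdm eroo egvr yxhfg fqwpu ubn oago qipcp ial nzsa cgq farh ihvck
Hunk 2: at line 2 remove [yxhfg] add [igqd,ktna] -> 14 lines: pdm eroo egvr igqd ktna fqwpu ubn oago qipcp ial nzsa cgq farh ihvck
Hunk 3: at line 6 remove [oago,qipcp] add [okw,swnk] -> 14 lines: pdm eroo egvr igqd ktna fqwpu ubn okw swnk ial nzsa cgq farh ihvck
Hunk 4: at line 5 remove [ubn,okw] add [rju,bykwy,ilhu] -> 15 lines: pdm eroo egvr igqd ktna fqwpu rju bykwy ilhu swnk ial nzsa cgq farh ihvck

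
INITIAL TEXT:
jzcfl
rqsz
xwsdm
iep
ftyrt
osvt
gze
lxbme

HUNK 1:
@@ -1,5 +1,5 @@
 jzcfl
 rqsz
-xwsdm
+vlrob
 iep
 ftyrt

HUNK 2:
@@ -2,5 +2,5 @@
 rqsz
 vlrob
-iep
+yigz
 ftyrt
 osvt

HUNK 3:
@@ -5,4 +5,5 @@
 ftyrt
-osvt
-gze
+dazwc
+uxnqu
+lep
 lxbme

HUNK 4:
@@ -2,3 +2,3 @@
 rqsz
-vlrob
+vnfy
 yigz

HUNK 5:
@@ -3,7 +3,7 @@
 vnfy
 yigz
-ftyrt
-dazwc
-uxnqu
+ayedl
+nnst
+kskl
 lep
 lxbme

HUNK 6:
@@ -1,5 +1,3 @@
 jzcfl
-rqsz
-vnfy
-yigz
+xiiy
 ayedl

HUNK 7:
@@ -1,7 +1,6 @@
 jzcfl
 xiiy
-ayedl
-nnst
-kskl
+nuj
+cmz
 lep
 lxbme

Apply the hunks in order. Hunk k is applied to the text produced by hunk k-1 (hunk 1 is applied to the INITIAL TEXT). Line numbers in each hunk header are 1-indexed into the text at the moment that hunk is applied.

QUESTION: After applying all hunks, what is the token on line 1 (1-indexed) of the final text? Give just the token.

Hunk 1: at line 1 remove [xwsdm] add [vlrob] -> 8 lines: jzcfl rqsz vlrob iep ftyrt osvt gze lxbme
Hunk 2: at line 2 remove [iep] add [yigz] -> 8 lines: jzcfl rqsz vlrob yigz ftyrt osvt gze lxbme
Hunk 3: at line 5 remove [osvt,gze] add [dazwc,uxnqu,lep] -> 9 lines: jzcfl rqsz vlrob yigz ftyrt dazwc uxnqu lep lxbme
Hunk 4: at line 2 remove [vlrob] add [vnfy] -> 9 lines: jzcfl rqsz vnfy yigz ftyrt dazwc uxnqu lep lxbme
Hunk 5: at line 3 remove [ftyrt,dazwc,uxnqu] add [ayedl,nnst,kskl] -> 9 lines: jzcfl rqsz vnfy yigz ayedl nnst kskl lep lxbme
Hunk 6: at line 1 remove [rqsz,vnfy,yigz] add [xiiy] -> 7 lines: jzcfl xiiy ayedl nnst kskl lep lxbme
Hunk 7: at line 1 remove [ayedl,nnst,kskl] add [nuj,cmz] -> 6 lines: jzcfl xiiy nuj cmz lep lxbme
Final line 1: jzcfl

Answer: jzcfl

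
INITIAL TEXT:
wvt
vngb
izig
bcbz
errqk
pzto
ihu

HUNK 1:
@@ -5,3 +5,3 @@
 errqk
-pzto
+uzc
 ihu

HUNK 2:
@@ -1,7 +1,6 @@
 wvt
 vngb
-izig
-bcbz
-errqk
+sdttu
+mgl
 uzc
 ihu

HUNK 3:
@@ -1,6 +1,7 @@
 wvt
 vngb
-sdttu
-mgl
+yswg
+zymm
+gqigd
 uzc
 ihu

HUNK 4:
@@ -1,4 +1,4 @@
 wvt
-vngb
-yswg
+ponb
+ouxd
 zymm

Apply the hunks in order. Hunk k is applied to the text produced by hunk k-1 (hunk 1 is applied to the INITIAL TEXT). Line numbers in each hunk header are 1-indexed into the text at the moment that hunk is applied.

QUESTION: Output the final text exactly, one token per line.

Hunk 1: at line 5 remove [pzto] add [uzc] -> 7 lines: wvt vngb izig bcbz errqk uzc ihu
Hunk 2: at line 1 remove [izig,bcbz,errqk] add [sdttu,mgl] -> 6 lines: wvt vngb sdttu mgl uzc ihu
Hunk 3: at line 1 remove [sdttu,mgl] add [yswg,zymm,gqigd] -> 7 lines: wvt vngb yswg zymm gqigd uzc ihu
Hunk 4: at line 1 remove [vngb,yswg] add [ponb,ouxd] -> 7 lines: wvt ponb ouxd zymm gqigd uzc ihu

Answer: wvt
ponb
ouxd
zymm
gqigd
uzc
ihu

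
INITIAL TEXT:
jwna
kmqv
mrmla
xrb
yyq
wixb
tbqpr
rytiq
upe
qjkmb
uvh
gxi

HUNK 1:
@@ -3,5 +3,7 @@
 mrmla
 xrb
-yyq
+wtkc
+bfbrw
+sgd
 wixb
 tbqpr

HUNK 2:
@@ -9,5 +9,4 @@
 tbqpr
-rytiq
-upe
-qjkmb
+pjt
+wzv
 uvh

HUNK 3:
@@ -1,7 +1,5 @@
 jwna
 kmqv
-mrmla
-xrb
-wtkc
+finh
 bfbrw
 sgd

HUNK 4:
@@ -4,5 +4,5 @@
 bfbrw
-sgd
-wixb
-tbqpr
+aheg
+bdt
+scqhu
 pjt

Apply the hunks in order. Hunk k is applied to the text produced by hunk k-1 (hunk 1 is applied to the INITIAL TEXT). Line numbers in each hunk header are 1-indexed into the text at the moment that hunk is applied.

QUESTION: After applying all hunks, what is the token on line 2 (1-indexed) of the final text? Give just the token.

Hunk 1: at line 3 remove [yyq] add [wtkc,bfbrw,sgd] -> 14 lines: jwna kmqv mrmla xrb wtkc bfbrw sgd wixb tbqpr rytiq upe qjkmb uvh gxi
Hunk 2: at line 9 remove [rytiq,upe,qjkmb] add [pjt,wzv] -> 13 lines: jwna kmqv mrmla xrb wtkc bfbrw sgd wixb tbqpr pjt wzv uvh gxi
Hunk 3: at line 1 remove [mrmla,xrb,wtkc] add [finh] -> 11 lines: jwna kmqv finh bfbrw sgd wixb tbqpr pjt wzv uvh gxi
Hunk 4: at line 4 remove [sgd,wixb,tbqpr] add [aheg,bdt,scqhu] -> 11 lines: jwna kmqv finh bfbrw aheg bdt scqhu pjt wzv uvh gxi
Final line 2: kmqv

Answer: kmqv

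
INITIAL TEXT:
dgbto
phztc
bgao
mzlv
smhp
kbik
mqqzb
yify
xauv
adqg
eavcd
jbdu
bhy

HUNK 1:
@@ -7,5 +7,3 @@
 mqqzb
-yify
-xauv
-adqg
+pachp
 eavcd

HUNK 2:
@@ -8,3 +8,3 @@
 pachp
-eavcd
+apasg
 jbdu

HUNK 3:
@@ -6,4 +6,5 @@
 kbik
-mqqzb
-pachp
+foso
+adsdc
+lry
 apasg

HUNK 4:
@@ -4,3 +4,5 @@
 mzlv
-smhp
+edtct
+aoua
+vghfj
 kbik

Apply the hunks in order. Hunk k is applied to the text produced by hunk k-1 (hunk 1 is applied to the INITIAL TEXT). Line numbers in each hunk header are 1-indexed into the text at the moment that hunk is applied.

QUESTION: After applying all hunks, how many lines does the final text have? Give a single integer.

Hunk 1: at line 7 remove [yify,xauv,adqg] add [pachp] -> 11 lines: dgbto phztc bgao mzlv smhp kbik mqqzb pachp eavcd jbdu bhy
Hunk 2: at line 8 remove [eavcd] add [apasg] -> 11 lines: dgbto phztc bgao mzlv smhp kbik mqqzb pachp apasg jbdu bhy
Hunk 3: at line 6 remove [mqqzb,pachp] add [foso,adsdc,lry] -> 12 lines: dgbto phztc bgao mzlv smhp kbik foso adsdc lry apasg jbdu bhy
Hunk 4: at line 4 remove [smhp] add [edtct,aoua,vghfj] -> 14 lines: dgbto phztc bgao mzlv edtct aoua vghfj kbik foso adsdc lry apasg jbdu bhy
Final line count: 14

Answer: 14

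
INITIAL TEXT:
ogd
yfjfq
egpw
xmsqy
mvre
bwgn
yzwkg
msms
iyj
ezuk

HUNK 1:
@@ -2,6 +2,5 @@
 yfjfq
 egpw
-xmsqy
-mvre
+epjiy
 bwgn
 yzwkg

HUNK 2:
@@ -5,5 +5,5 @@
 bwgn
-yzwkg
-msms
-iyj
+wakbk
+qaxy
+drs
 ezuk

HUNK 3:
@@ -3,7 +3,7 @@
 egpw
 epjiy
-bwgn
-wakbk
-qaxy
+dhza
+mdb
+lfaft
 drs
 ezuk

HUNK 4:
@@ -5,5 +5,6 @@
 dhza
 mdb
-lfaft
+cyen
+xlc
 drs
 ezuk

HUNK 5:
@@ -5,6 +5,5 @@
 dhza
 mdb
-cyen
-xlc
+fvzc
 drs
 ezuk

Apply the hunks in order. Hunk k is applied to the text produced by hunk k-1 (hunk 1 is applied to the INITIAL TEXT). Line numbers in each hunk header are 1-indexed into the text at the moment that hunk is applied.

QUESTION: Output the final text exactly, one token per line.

Answer: ogd
yfjfq
egpw
epjiy
dhza
mdb
fvzc
drs
ezuk

Derivation:
Hunk 1: at line 2 remove [xmsqy,mvre] add [epjiy] -> 9 lines: ogd yfjfq egpw epjiy bwgn yzwkg msms iyj ezuk
Hunk 2: at line 5 remove [yzwkg,msms,iyj] add [wakbk,qaxy,drs] -> 9 lines: ogd yfjfq egpw epjiy bwgn wakbk qaxy drs ezuk
Hunk 3: at line 3 remove [bwgn,wakbk,qaxy] add [dhza,mdb,lfaft] -> 9 lines: ogd yfjfq egpw epjiy dhza mdb lfaft drs ezuk
Hunk 4: at line 5 remove [lfaft] add [cyen,xlc] -> 10 lines: ogd yfjfq egpw epjiy dhza mdb cyen xlc drs ezuk
Hunk 5: at line 5 remove [cyen,xlc] add [fvzc] -> 9 lines: ogd yfjfq egpw epjiy dhza mdb fvzc drs ezuk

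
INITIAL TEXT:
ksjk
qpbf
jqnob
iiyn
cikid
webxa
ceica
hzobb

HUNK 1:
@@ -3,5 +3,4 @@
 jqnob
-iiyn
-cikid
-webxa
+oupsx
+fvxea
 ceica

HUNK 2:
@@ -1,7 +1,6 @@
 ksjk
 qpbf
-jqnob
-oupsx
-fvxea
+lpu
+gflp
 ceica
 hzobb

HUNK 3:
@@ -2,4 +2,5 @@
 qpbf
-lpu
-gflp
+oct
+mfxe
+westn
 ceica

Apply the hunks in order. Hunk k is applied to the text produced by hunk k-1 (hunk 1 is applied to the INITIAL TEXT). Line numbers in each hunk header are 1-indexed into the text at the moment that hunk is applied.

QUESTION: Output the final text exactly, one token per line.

Hunk 1: at line 3 remove [iiyn,cikid,webxa] add [oupsx,fvxea] -> 7 lines: ksjk qpbf jqnob oupsx fvxea ceica hzobb
Hunk 2: at line 1 remove [jqnob,oupsx,fvxea] add [lpu,gflp] -> 6 lines: ksjk qpbf lpu gflp ceica hzobb
Hunk 3: at line 2 remove [lpu,gflp] add [oct,mfxe,westn] -> 7 lines: ksjk qpbf oct mfxe westn ceica hzobb

Answer: ksjk
qpbf
oct
mfxe
westn
ceica
hzobb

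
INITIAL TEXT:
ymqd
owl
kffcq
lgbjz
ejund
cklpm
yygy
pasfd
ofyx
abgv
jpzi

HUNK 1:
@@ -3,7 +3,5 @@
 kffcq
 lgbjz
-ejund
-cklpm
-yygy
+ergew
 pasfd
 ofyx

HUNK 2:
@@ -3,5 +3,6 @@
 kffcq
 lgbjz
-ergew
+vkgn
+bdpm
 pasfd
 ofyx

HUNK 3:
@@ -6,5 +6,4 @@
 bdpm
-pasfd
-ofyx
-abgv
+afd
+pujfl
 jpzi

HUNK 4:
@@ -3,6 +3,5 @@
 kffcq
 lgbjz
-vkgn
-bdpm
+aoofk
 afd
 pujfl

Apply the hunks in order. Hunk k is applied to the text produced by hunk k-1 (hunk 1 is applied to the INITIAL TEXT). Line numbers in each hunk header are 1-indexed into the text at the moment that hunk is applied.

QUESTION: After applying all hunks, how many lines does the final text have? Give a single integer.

Hunk 1: at line 3 remove [ejund,cklpm,yygy] add [ergew] -> 9 lines: ymqd owl kffcq lgbjz ergew pasfd ofyx abgv jpzi
Hunk 2: at line 3 remove [ergew] add [vkgn,bdpm] -> 10 lines: ymqd owl kffcq lgbjz vkgn bdpm pasfd ofyx abgv jpzi
Hunk 3: at line 6 remove [pasfd,ofyx,abgv] add [afd,pujfl] -> 9 lines: ymqd owl kffcq lgbjz vkgn bdpm afd pujfl jpzi
Hunk 4: at line 3 remove [vkgn,bdpm] add [aoofk] -> 8 lines: ymqd owl kffcq lgbjz aoofk afd pujfl jpzi
Final line count: 8

Answer: 8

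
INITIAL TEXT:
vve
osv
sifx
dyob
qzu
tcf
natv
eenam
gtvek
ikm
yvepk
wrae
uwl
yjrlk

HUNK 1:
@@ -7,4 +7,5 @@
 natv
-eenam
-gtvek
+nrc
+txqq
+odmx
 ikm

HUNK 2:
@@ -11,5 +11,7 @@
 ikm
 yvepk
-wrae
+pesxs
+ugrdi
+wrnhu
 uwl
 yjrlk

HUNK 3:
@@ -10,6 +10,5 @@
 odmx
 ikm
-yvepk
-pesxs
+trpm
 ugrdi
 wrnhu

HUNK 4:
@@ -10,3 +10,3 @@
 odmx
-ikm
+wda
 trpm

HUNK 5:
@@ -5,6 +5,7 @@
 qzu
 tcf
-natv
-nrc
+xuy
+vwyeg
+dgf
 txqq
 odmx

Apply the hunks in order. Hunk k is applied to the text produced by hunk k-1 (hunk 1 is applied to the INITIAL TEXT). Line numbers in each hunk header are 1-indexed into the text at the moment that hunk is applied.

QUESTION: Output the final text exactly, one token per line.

Hunk 1: at line 7 remove [eenam,gtvek] add [nrc,txqq,odmx] -> 15 lines: vve osv sifx dyob qzu tcf natv nrc txqq odmx ikm yvepk wrae uwl yjrlk
Hunk 2: at line 11 remove [wrae] add [pesxs,ugrdi,wrnhu] -> 17 lines: vve osv sifx dyob qzu tcf natv nrc txqq odmx ikm yvepk pesxs ugrdi wrnhu uwl yjrlk
Hunk 3: at line 10 remove [yvepk,pesxs] add [trpm] -> 16 lines: vve osv sifx dyob qzu tcf natv nrc txqq odmx ikm trpm ugrdi wrnhu uwl yjrlk
Hunk 4: at line 10 remove [ikm] add [wda] -> 16 lines: vve osv sifx dyob qzu tcf natv nrc txqq odmx wda trpm ugrdi wrnhu uwl yjrlk
Hunk 5: at line 5 remove [natv,nrc] add [xuy,vwyeg,dgf] -> 17 lines: vve osv sifx dyob qzu tcf xuy vwyeg dgf txqq odmx wda trpm ugrdi wrnhu uwl yjrlk

Answer: vve
osv
sifx
dyob
qzu
tcf
xuy
vwyeg
dgf
txqq
odmx
wda
trpm
ugrdi
wrnhu
uwl
yjrlk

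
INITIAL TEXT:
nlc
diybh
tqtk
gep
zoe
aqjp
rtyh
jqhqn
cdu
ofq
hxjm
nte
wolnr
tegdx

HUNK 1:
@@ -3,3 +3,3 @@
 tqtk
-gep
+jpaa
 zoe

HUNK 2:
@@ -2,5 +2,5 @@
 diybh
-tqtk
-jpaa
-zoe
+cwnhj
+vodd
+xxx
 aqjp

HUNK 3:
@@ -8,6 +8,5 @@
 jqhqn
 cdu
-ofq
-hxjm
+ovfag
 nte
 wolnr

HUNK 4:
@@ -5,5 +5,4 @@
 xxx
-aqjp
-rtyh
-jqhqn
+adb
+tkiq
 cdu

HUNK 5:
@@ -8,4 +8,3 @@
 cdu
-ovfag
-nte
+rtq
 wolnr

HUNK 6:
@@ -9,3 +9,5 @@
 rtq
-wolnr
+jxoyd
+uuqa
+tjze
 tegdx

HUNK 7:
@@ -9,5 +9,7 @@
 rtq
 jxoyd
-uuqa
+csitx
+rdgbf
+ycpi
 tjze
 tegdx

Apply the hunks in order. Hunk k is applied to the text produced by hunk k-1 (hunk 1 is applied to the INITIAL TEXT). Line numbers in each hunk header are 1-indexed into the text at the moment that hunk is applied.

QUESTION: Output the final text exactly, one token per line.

Answer: nlc
diybh
cwnhj
vodd
xxx
adb
tkiq
cdu
rtq
jxoyd
csitx
rdgbf
ycpi
tjze
tegdx

Derivation:
Hunk 1: at line 3 remove [gep] add [jpaa] -> 14 lines: nlc diybh tqtk jpaa zoe aqjp rtyh jqhqn cdu ofq hxjm nte wolnr tegdx
Hunk 2: at line 2 remove [tqtk,jpaa,zoe] add [cwnhj,vodd,xxx] -> 14 lines: nlc diybh cwnhj vodd xxx aqjp rtyh jqhqn cdu ofq hxjm nte wolnr tegdx
Hunk 3: at line 8 remove [ofq,hxjm] add [ovfag] -> 13 lines: nlc diybh cwnhj vodd xxx aqjp rtyh jqhqn cdu ovfag nte wolnr tegdx
Hunk 4: at line 5 remove [aqjp,rtyh,jqhqn] add [adb,tkiq] -> 12 lines: nlc diybh cwnhj vodd xxx adb tkiq cdu ovfag nte wolnr tegdx
Hunk 5: at line 8 remove [ovfag,nte] add [rtq] -> 11 lines: nlc diybh cwnhj vodd xxx adb tkiq cdu rtq wolnr tegdx
Hunk 6: at line 9 remove [wolnr] add [jxoyd,uuqa,tjze] -> 13 lines: nlc diybh cwnhj vodd xxx adb tkiq cdu rtq jxoyd uuqa tjze tegdx
Hunk 7: at line 9 remove [uuqa] add [csitx,rdgbf,ycpi] -> 15 lines: nlc diybh cwnhj vodd xxx adb tkiq cdu rtq jxoyd csitx rdgbf ycpi tjze tegdx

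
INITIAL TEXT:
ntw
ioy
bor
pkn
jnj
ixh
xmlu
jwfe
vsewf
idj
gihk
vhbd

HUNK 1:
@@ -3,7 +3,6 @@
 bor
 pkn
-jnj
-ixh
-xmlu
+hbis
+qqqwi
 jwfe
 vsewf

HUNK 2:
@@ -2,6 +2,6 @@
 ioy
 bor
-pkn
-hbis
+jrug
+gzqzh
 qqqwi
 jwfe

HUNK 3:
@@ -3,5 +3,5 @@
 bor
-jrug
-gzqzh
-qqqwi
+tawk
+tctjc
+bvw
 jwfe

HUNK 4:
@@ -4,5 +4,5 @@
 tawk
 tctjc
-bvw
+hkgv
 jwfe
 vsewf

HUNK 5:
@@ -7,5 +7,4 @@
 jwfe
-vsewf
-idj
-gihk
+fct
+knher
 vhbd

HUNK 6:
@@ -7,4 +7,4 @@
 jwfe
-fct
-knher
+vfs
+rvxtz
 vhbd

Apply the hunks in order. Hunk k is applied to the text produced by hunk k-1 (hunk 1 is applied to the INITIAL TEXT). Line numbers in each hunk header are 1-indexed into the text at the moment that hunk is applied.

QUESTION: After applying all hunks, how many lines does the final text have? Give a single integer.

Hunk 1: at line 3 remove [jnj,ixh,xmlu] add [hbis,qqqwi] -> 11 lines: ntw ioy bor pkn hbis qqqwi jwfe vsewf idj gihk vhbd
Hunk 2: at line 2 remove [pkn,hbis] add [jrug,gzqzh] -> 11 lines: ntw ioy bor jrug gzqzh qqqwi jwfe vsewf idj gihk vhbd
Hunk 3: at line 3 remove [jrug,gzqzh,qqqwi] add [tawk,tctjc,bvw] -> 11 lines: ntw ioy bor tawk tctjc bvw jwfe vsewf idj gihk vhbd
Hunk 4: at line 4 remove [bvw] add [hkgv] -> 11 lines: ntw ioy bor tawk tctjc hkgv jwfe vsewf idj gihk vhbd
Hunk 5: at line 7 remove [vsewf,idj,gihk] add [fct,knher] -> 10 lines: ntw ioy bor tawk tctjc hkgv jwfe fct knher vhbd
Hunk 6: at line 7 remove [fct,knher] add [vfs,rvxtz] -> 10 lines: ntw ioy bor tawk tctjc hkgv jwfe vfs rvxtz vhbd
Final line count: 10

Answer: 10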